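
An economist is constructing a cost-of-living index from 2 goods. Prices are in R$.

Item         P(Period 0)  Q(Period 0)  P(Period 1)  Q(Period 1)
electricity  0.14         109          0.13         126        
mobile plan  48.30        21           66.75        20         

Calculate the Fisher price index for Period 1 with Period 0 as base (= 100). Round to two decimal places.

Laspeyres component (base-period weights):
ΣP(Period 1)Q(Period 0) = 0.13×109 + 66.75×21 = 14.17 + 1401.75 = 1415.92
ΣP(Period 0)Q(Period 0) = 0.14×109 + 48.30×21 = 15.26 + 1014.3 = 1029.56
L = 1415.92 / 1029.56 × 100 = 137.5267
Paasche component (current-period weights):
ΣP(Period 1)Q(Period 1) = 0.13×126 + 66.75×20 = 16.38 + 1335 = 1351.38
ΣP(Period 0)Q(Period 1) = 0.14×126 + 48.30×20 = 17.64 + 966 = 983.64
P = 1351.38 / 983.64 × 100 = 137.3856
Fisher = √(L × P) = √(137.5267 × 137.3856) = 137.4562

137.46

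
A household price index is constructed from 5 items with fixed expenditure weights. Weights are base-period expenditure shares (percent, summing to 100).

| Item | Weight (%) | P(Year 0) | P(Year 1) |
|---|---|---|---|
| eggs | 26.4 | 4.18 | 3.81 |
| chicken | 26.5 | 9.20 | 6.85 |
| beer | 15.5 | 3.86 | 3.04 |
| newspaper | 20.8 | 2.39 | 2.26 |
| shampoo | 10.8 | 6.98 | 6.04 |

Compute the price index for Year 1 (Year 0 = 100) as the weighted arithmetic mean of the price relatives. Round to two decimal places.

85.02

eggs: 26.4 × (3.81/4.18) = 26.4 × 0.911483 = 24.0632
chicken: 26.5 × (6.85/9.20) = 26.5 × 0.744565 = 19.7310
beer: 15.5 × (3.04/3.86) = 15.5 × 0.787565 = 12.2073
newspaper: 20.8 × (2.26/2.39) = 20.8 × 0.945607 = 19.6686
shampoo: 10.8 × (6.04/6.98) = 10.8 × 0.865330 = 9.3456
Index = Σ wᵢ·(p₁ᵢ/p₀ᵢ) = 24.0632 + 19.7310 + 12.2073 + 19.6686 + 9.3456 = 85.0156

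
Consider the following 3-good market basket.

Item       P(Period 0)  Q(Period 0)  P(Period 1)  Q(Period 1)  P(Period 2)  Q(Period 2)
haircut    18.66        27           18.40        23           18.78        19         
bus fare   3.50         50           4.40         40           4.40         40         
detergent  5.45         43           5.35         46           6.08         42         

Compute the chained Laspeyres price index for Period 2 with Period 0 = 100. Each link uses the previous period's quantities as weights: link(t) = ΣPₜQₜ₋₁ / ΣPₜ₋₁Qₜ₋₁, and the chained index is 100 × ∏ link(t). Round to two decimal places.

Link Period 0→Period 1:
ΣP(Period 1)Q(Period 0) = 18.40×27 + 4.40×50 + 5.35×43 = 496.8 + 220 + 230.05 = 946.85
ΣP(Period 0)Q(Period 0) = 18.66×27 + 3.50×50 + 5.45×43 = 503.82 + 175 + 234.35 = 913.17
link = 946.85/913.17 = 1.036883
Link Period 1→Period 2:
ΣP(Period 2)Q(Period 1) = 18.78×23 + 4.40×40 + 6.08×46 = 431.94 + 176 + 279.68 = 887.62
ΣP(Period 1)Q(Period 1) = 18.40×23 + 4.40×40 + 5.35×46 = 423.2 + 176 + 246.1 = 845.3
link = 887.62/845.3 = 1.050065
Chained index = 100 × 1.036883 × 1.050065 = 108.8794

108.88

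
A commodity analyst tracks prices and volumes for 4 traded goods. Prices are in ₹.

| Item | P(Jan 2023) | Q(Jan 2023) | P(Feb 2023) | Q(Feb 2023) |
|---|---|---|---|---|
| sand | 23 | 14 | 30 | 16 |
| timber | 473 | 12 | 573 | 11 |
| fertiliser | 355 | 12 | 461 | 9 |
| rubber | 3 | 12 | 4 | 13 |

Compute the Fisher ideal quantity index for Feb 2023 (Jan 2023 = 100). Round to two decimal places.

Laspeyres component (base-period weights):
ΣP(Jan 2023)Q(Feb 2023) = 23×16 + 473×11 + 355×9 + 3×13 = 368 + 5203 + 3195 + 39 = 8805
ΣP(Jan 2023)Q(Jan 2023) = 23×14 + 473×12 + 355×12 + 3×12 = 322 + 5676 + 4260 + 36 = 10294
L = 8805 / 10294 × 100 = 85.5353
Paasche component (current-period weights):
ΣP(Feb 2023)Q(Feb 2023) = 30×16 + 573×11 + 461×9 + 4×13 = 480 + 6303 + 4149 + 52 = 10984
ΣP(Feb 2023)Q(Jan 2023) = 30×14 + 573×12 + 461×12 + 4×12 = 420 + 6876 + 5532 + 48 = 12876
P = 10984 / 12876 × 100 = 85.3060
Fisher = √(L × P) = √(85.5353 × 85.3060) = 85.4206

85.42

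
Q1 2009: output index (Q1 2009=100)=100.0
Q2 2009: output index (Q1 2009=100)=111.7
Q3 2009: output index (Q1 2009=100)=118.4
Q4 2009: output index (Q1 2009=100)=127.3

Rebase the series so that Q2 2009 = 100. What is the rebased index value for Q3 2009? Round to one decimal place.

106.0

Rebased(Q3 2009) = 118.4 / 111.7 × 100 = 105.9982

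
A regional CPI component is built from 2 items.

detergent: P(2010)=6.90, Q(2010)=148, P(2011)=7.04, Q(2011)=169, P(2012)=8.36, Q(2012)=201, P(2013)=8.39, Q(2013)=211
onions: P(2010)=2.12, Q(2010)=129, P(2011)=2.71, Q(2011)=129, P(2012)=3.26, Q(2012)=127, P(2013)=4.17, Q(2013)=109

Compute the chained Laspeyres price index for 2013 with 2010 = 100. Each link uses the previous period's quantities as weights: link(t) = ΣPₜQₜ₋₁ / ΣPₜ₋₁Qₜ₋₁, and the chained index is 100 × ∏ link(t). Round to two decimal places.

135.44

Link 2010→2011:
ΣP(2011)Q(2010) = 7.04×148 + 2.71×129 = 1041.92 + 349.59 = 1391.51
ΣP(2010)Q(2010) = 6.90×148 + 2.12×129 = 1021.2 + 273.48 = 1294.68
link = 1391.51/1294.68 = 1.074791
Link 2011→2012:
ΣP(2012)Q(2011) = 8.36×169 + 3.26×129 = 1412.84 + 420.54 = 1833.38
ΣP(2011)Q(2011) = 7.04×169 + 2.71×129 = 1189.76 + 349.59 = 1539.35
link = 1833.38/1539.35 = 1.191009
Link 2012→2013:
ΣP(2013)Q(2012) = 8.39×201 + 4.17×127 = 1686.39 + 529.59 = 2215.98
ΣP(2012)Q(2012) = 8.36×201 + 3.26×127 = 1680.36 + 414.02 = 2094.38
link = 2215.98/2094.38 = 1.058060
Chained index = 100 × 1.074791 × 1.191009 × 1.058060 = 135.4408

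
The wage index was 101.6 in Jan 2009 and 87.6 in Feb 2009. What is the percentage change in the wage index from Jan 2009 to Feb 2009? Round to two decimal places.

Change = (87.6 − 101.6) / 101.6 × 100
       = -14.0 / 101.6 × 100 = -13.7795%

-13.78%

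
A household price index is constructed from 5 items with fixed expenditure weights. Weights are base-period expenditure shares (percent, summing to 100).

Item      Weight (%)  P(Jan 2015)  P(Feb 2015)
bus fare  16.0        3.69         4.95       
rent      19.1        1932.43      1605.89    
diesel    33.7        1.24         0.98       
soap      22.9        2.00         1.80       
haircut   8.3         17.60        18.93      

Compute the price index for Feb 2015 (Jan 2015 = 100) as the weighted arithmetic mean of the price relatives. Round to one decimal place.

93.5

bus fare: 16.0 × (4.95/3.69) = 16.0 × 1.341463 = 21.4634
rent: 19.1 × (1605.89/1932.43) = 19.1 × 0.831021 = 15.8725
diesel: 33.7 × (0.98/1.24) = 33.7 × 0.790323 = 26.6339
soap: 22.9 × (1.80/2.00) = 22.9 × 0.900000 = 20.6100
haircut: 8.3 × (18.93/17.60) = 8.3 × 1.075568 = 8.9272
Index = Σ wᵢ·(p₁ᵢ/p₀ᵢ) = 21.4634 + 15.8725 + 26.6339 + 20.6100 + 8.9272 = 93.5070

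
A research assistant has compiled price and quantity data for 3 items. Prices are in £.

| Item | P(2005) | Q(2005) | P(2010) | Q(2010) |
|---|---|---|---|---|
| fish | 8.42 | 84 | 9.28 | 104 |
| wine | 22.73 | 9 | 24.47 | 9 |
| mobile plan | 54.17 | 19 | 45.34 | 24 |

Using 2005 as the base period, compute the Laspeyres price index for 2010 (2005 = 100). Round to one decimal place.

Laspeyres price index uses base-period quantities as weights.
ΣP(2010)·Q(2005) = 9.28×84 + 24.47×9 + 45.34×19 = 779.52 + 220.23 + 861.46 = 1861.21
ΣP(2005)·Q(2005) = 8.42×84 + 22.73×9 + 54.17×19 = 707.28 + 204.57 + 1029.23 = 1941.08
Index = 1861.21 / 1941.08 × 100 = 95.8853

95.9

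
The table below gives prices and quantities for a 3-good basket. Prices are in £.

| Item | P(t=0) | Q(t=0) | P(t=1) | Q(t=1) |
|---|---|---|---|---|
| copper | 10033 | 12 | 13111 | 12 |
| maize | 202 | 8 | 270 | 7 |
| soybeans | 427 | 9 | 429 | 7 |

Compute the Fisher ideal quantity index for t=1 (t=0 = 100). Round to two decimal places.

99.24

Laspeyres component (base-period weights):
ΣP(t=0)Q(t=1) = 10033×12 + 202×7 + 427×7 = 120396 + 1414 + 2989 = 124799
ΣP(t=0)Q(t=0) = 10033×12 + 202×8 + 427×9 = 120396 + 1616 + 3843 = 125855
L = 124799 / 125855 × 100 = 99.1609
Paasche component (current-period weights):
ΣP(t=1)Q(t=1) = 13111×12 + 270×7 + 429×7 = 157332 + 1890 + 3003 = 162225
ΣP(t=1)Q(t=0) = 13111×12 + 270×8 + 429×9 = 157332 + 2160 + 3861 = 163353
P = 162225 / 163353 × 100 = 99.3095
Fisher = √(L × P) = √(99.1609 × 99.3095) = 99.2352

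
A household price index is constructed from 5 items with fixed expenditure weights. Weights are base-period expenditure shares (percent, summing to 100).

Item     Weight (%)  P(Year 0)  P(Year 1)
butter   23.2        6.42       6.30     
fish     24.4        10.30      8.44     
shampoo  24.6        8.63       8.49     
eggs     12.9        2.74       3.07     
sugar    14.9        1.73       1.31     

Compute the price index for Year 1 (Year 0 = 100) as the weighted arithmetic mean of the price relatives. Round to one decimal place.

butter: 23.2 × (6.30/6.42) = 23.2 × 0.981308 = 22.7664
fish: 24.4 × (8.44/10.30) = 24.4 × 0.819417 = 19.9938
shampoo: 24.6 × (8.49/8.63) = 24.6 × 0.983778 = 24.2009
eggs: 12.9 × (3.07/2.74) = 12.9 × 1.120438 = 14.4536
sugar: 14.9 × (1.31/1.73) = 14.9 × 0.757225 = 11.2827
Index = Σ wᵢ·(p₁ᵢ/p₀ᵢ) = 22.7664 + 19.9938 + 24.2009 + 14.4536 + 11.2827 = 92.6974

92.7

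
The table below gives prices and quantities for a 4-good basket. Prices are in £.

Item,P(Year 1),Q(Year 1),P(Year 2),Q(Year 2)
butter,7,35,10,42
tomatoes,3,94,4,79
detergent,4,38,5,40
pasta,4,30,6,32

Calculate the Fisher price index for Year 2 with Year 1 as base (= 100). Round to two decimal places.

137.45

Laspeyres component (base-period weights):
ΣP(Year 2)Q(Year 1) = 10×35 + 4×94 + 5×38 + 6×30 = 350 + 376 + 190 + 180 = 1096
ΣP(Year 1)Q(Year 1) = 7×35 + 3×94 + 4×38 + 4×30 = 245 + 282 + 152 + 120 = 799
L = 1096 / 799 × 100 = 137.1715
Paasche component (current-period weights):
ΣP(Year 2)Q(Year 2) = 10×42 + 4×79 + 5×40 + 6×32 = 420 + 316 + 200 + 192 = 1128
ΣP(Year 1)Q(Year 2) = 7×42 + 3×79 + 4×40 + 4×32 = 294 + 237 + 160 + 128 = 819
P = 1128 / 819 × 100 = 137.7289
Fisher = √(L × P) = √(137.1715 × 137.7289) = 137.4499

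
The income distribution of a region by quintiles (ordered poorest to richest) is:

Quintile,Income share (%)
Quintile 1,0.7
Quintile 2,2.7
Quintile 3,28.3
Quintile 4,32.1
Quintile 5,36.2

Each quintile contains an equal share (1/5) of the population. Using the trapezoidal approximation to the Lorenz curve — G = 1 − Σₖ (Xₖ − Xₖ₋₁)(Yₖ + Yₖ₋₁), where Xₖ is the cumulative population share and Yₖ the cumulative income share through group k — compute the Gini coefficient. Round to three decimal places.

Cumulative income shares Yₖ: 0.0070, 0.0340, 0.3170, 0.6380, 1.0000
Σ (Xₖ−Xₖ₋₁)(Yₖ+Yₖ₋₁) = (1/5)(0.0070+0.0000) + (1/5)(0.0340+0.0070) + (1/5)(0.3170+0.0340) + (1/5)(0.6380+0.3170) + (1/5)(1.0000+0.6380)
  = 0.0014 + 0.0082 + 0.0702 + 0.1910 + 0.3276 = 0.5984
G = 1 − 0.5984 = 0.4016

0.402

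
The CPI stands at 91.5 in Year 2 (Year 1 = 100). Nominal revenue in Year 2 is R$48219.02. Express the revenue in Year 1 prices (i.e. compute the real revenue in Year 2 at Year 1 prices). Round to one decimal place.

Real = Nominal ÷ (Index/100) = 48219.02 ÷ (91.5/100)
     = 48219.02 ÷ 0.915 = 52698.3825

52698.4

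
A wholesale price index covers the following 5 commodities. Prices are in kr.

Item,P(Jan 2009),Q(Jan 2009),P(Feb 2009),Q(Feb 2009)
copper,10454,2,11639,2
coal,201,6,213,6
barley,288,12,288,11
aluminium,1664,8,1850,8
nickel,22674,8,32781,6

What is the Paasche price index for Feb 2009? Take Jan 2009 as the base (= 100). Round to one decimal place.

137.0

Paasche price index uses current-period quantities as weights.
ΣP(Feb 2009)·Q(Feb 2009) = 11639×2 + 213×6 + 288×11 + 1850×8 + 32781×6 = 23278 + 1278 + 3168 + 14800 + 196686 = 239210
ΣP(Jan 2009)·Q(Feb 2009) = 10454×2 + 201×6 + 288×11 + 1664×8 + 22674×6 = 20908 + 1206 + 3168 + 13312 + 136044 = 174638
Index = 239210 / 174638 × 100 = 136.9748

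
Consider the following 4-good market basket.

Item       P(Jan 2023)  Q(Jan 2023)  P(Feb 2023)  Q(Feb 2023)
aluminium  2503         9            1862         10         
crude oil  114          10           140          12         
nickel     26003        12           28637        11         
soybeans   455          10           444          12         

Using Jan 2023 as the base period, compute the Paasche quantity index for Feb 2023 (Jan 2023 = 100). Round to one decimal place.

Paasche quantity index uses current-period prices as weights.
ΣP(Feb 2023)·Q(Feb 2023) = 1862×10 + 140×12 + 28637×11 + 444×12 = 18620 + 1680 + 315007 + 5328 = 340635
ΣP(Feb 2023)·Q(Jan 2023) = 1862×9 + 140×10 + 28637×12 + 444×10 = 16758 + 1400 + 343644 + 4440 = 366242
Index = 340635 / 366242 × 100 = 93.0082

93.0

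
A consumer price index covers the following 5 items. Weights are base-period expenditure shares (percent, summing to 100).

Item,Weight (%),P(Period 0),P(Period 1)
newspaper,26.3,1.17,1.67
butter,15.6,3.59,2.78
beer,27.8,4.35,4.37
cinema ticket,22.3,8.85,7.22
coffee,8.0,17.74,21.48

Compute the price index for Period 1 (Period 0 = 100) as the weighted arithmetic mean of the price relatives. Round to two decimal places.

newspaper: 26.3 × (1.67/1.17) = 26.3 × 1.427350 = 37.5393
butter: 15.6 × (2.78/3.59) = 15.6 × 0.774373 = 12.0802
beer: 27.8 × (4.37/4.35) = 27.8 × 1.004598 = 27.9278
cinema ticket: 22.3 × (7.22/8.85) = 22.3 × 0.815819 = 18.1928
coffee: 8.0 × (21.48/17.74) = 8.0 × 1.210823 = 9.6866
Index = Σ wᵢ·(p₁ᵢ/p₀ᵢ) = 37.5393 + 12.0802 + 27.9278 + 18.1928 + 9.6866 = 105.4267

105.43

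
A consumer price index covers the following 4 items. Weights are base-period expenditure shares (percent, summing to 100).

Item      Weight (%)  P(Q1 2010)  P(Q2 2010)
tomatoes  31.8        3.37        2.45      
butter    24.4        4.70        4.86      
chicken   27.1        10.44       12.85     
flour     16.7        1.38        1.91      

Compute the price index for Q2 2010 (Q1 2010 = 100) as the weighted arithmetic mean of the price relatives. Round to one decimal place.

104.8

tomatoes: 31.8 × (2.45/3.37) = 31.8 × 0.727003 = 23.1187
butter: 24.4 × (4.86/4.70) = 24.4 × 1.034043 = 25.2306
chicken: 27.1 × (12.85/10.44) = 27.1 × 1.230843 = 33.3558
flour: 16.7 × (1.91/1.38) = 16.7 × 1.384058 = 23.1138
Index = Σ wᵢ·(p₁ᵢ/p₀ᵢ) = 23.1187 + 25.2306 + 33.3558 + 23.1138 = 104.8189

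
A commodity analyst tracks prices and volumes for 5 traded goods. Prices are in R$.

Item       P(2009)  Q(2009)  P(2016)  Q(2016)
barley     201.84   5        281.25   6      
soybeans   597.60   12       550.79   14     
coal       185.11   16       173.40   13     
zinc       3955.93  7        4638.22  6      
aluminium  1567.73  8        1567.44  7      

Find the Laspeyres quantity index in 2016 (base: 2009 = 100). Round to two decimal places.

Laspeyres quantity index uses base-period prices as weights.
ΣP(2009)·Q(2016) = 201.84×6 + 597.60×14 + 185.11×13 + 3955.93×6 + 1567.73×7 = 1211.04 + 8366.4 + 2406.43 + 23735.58 + 10974.11 = 46693.56
ΣP(2009)·Q(2009) = 201.84×5 + 597.60×12 + 185.11×16 + 3955.93×7 + 1567.73×8 = 1009.2 + 7171.2 + 2961.76 + 27691.51 + 12541.84 = 51375.51
Index = 46693.56 / 51375.51 × 100 = 90.8868

90.89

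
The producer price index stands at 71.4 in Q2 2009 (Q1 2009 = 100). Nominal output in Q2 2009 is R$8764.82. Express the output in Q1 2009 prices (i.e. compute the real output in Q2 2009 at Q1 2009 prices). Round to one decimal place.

Real = Nominal ÷ (Index/100) = 8764.82 ÷ (71.4/100)
     = 8764.82 ÷ 0.714 = 12275.6583

12275.7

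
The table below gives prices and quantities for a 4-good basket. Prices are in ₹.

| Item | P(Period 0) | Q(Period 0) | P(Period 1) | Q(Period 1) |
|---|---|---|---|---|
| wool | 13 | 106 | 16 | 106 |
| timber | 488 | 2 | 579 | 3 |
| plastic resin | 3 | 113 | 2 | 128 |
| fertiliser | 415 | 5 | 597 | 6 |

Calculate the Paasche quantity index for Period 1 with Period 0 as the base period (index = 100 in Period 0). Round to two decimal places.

119.88

Paasche quantity index uses current-period prices as weights.
ΣP(Period 1)·Q(Period 1) = 16×106 + 579×3 + 2×128 + 597×6 = 1696 + 1737 + 256 + 3582 = 7271
ΣP(Period 1)·Q(Period 0) = 16×106 + 579×2 + 2×113 + 597×5 = 1696 + 1158 + 226 + 2985 = 6065
Index = 7271 / 6065 × 100 = 119.8846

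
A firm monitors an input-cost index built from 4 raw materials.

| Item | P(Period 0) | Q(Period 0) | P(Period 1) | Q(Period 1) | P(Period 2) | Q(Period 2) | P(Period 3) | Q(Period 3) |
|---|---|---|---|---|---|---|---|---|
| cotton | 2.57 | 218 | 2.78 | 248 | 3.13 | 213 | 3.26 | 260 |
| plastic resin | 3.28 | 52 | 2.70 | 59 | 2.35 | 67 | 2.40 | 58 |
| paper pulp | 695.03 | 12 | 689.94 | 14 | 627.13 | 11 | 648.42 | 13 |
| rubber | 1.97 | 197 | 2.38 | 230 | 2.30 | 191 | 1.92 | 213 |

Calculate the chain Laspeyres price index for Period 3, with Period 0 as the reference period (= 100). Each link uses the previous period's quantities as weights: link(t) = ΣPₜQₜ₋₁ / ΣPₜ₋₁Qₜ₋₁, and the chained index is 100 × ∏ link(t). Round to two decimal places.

95.01

Link Period 0→Period 1:
ΣP(Period 1)Q(Period 0) = 2.78×218 + 2.70×52 + 689.94×12 + 2.38×197 = 606.04 + 140.4 + 8279.28 + 468.86 = 9494.58
ΣP(Period 0)Q(Period 0) = 2.57×218 + 3.28×52 + 695.03×12 + 1.97×197 = 560.26 + 170.56 + 8340.36 + 388.09 = 9459.27
link = 9494.58/9459.27 = 1.003733
Link Period 1→Period 2:
ΣP(Period 2)Q(Period 1) = 3.13×248 + 2.35×59 + 627.13×14 + 2.30×230 = 776.24 + 138.65 + 8779.82 + 529 = 10223.71
ΣP(Period 1)Q(Period 1) = 2.78×248 + 2.70×59 + 689.94×14 + 2.38×230 = 689.44 + 159.3 + 9659.16 + 547.4 = 11055.3
link = 10223.71/11055.3 = 0.924779
Link Period 2→Period 3:
ΣP(Period 3)Q(Period 2) = 3.26×213 + 2.40×67 + 648.42×11 + 1.92×191 = 694.38 + 160.8 + 7132.62 + 366.72 = 8354.52
ΣP(Period 2)Q(Period 2) = 3.13×213 + 2.35×67 + 627.13×11 + 2.30×191 = 666.69 + 157.45 + 6898.43 + 439.3 = 8161.87
link = 8354.52/8161.87 = 1.023604
Chained index = 100 × 1.003733 × 0.924779 × 1.023604 = 95.0141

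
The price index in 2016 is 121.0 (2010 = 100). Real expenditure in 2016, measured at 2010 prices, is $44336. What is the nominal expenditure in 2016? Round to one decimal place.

53646.6

Nominal = Real × (Index/100) = 44336 × (121.0/100)
        = 44336 × 1.210 = 53646.5600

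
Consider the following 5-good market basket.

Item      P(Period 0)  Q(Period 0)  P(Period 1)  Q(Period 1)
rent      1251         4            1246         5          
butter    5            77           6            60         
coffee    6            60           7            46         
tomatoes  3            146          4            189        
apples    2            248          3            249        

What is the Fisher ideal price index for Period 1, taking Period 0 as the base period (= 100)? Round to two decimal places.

Laspeyres component (base-period weights):
ΣP(Period 1)Q(Period 0) = 1246×4 + 6×77 + 7×60 + 4×146 + 3×248 = 4984 + 462 + 420 + 584 + 744 = 7194
ΣP(Period 0)Q(Period 0) = 1251×4 + 5×77 + 6×60 + 3×146 + 2×248 = 5004 + 385 + 360 + 438 + 496 = 6683
L = 7194 / 6683 × 100 = 107.6463
Paasche component (current-period weights):
ΣP(Period 1)Q(Period 1) = 1246×5 + 6×60 + 7×46 + 4×189 + 3×249 = 6230 + 360 + 322 + 756 + 747 = 8415
ΣP(Period 0)Q(Period 1) = 1251×5 + 5×60 + 6×46 + 3×189 + 2×249 = 6255 + 300 + 276 + 567 + 498 = 7896
P = 8415 / 7896 × 100 = 106.5729
Fisher = √(L × P) = √(107.6463 × 106.5729) = 107.1083

107.11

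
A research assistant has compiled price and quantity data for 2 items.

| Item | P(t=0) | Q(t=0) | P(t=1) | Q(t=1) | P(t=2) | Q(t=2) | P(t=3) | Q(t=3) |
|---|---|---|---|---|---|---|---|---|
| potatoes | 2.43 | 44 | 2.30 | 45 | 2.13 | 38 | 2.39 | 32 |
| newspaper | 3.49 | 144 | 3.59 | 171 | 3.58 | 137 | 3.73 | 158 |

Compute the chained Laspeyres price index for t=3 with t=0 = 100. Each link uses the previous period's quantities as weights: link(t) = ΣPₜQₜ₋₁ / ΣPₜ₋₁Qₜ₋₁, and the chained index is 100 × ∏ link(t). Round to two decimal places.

Link t=0→t=1:
ΣP(t=1)Q(t=0) = 2.30×44 + 3.59×144 = 101.2 + 516.96 = 618.16
ΣP(t=0)Q(t=0) = 2.43×44 + 3.49×144 = 106.92 + 502.56 = 609.48
link = 618.16/609.48 = 1.014242
Link t=1→t=2:
ΣP(t=2)Q(t=1) = 2.13×45 + 3.58×171 = 95.85 + 612.18 = 708.03
ΣP(t=1)Q(t=1) = 2.30×45 + 3.59×171 = 103.5 + 613.89 = 717.39
link = 708.03/717.39 = 0.986953
Link t=2→t=3:
ΣP(t=3)Q(t=2) = 2.39×38 + 3.73×137 = 90.82 + 511.01 = 601.83
ΣP(t=2)Q(t=2) = 2.13×38 + 3.58×137 = 80.94 + 490.46 = 571.4
link = 601.83/571.4 = 1.053255
Chained index = 100 × 1.014242 × 0.986953 × 1.053255 = 105.4317

105.43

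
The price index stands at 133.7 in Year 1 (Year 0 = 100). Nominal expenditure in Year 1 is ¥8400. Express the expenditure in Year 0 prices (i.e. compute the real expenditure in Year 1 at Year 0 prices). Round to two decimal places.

6282.72

Real = Nominal ÷ (Index/100) = 8400 ÷ (133.7/100)
     = 8400 ÷ 1.337 = 6282.7225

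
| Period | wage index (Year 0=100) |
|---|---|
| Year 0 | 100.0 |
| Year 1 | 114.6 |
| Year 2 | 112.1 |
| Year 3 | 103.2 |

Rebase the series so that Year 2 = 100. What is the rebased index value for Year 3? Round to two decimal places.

Rebased(Year 3) = 103.2 / 112.1 × 100 = 92.0607

92.06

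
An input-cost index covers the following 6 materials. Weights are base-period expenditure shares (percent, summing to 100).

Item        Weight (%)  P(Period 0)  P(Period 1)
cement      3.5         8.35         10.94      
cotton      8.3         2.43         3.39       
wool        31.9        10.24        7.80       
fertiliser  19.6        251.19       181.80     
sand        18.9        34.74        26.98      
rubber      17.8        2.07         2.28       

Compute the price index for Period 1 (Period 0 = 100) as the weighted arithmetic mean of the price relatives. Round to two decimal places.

88.93

cement: 3.5 × (10.94/8.35) = 3.5 × 1.310180 = 4.5856
cotton: 8.3 × (3.39/2.43) = 8.3 × 1.395062 = 11.5790
wool: 31.9 × (7.80/10.24) = 31.9 × 0.761719 = 24.2988
fertiliser: 19.6 × (181.80/251.19) = 19.6 × 0.723755 = 14.1856
sand: 18.9 × (26.98/34.74) = 18.9 × 0.776626 = 14.6782
rubber: 17.8 × (2.28/2.07) = 17.8 × 1.101449 = 19.6058
Index = Σ wᵢ·(p₁ᵢ/p₀ᵢ) = 4.5856 + 11.5790 + 24.2988 + 14.1856 + 14.6782 + 19.6058 = 88.9331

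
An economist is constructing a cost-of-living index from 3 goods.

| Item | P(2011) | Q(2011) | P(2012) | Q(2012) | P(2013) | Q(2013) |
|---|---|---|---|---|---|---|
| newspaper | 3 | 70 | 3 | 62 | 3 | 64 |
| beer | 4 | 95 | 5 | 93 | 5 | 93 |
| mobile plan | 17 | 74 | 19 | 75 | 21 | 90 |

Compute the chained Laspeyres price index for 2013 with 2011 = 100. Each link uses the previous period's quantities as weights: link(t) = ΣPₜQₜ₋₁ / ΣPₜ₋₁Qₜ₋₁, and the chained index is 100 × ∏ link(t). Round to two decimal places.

Link 2011→2012:
ΣP(2012)Q(2011) = 3×70 + 5×95 + 19×74 = 210 + 475 + 1406 = 2091
ΣP(2011)Q(2011) = 3×70 + 4×95 + 17×74 = 210 + 380 + 1258 = 1848
link = 2091/1848 = 1.131494
Link 2012→2013:
ΣP(2013)Q(2012) = 3×62 + 5×93 + 21×75 = 186 + 465 + 1575 = 2226
ΣP(2012)Q(2012) = 3×62 + 5×93 + 19×75 = 186 + 465 + 1425 = 2076
link = 2226/2076 = 1.072254
Chained index = 100 × 1.131494 × 1.072254 = 121.3249

121.32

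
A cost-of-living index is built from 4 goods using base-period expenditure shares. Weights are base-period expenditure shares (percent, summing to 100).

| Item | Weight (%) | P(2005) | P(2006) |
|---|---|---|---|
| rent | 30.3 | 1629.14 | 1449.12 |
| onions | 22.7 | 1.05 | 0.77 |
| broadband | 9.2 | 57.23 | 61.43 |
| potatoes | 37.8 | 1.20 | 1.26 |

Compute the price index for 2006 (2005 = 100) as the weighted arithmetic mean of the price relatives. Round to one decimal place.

rent: 30.3 × (1449.12/1629.14) = 30.3 × 0.889500 = 26.9518
onions: 22.7 × (0.77/1.05) = 22.7 × 0.733333 = 16.6467
broadband: 9.2 × (61.43/57.23) = 9.2 × 1.073388 = 9.8752
potatoes: 37.8 × (1.26/1.20) = 37.8 × 1.050000 = 39.6900
Index = Σ wᵢ·(p₁ᵢ/p₀ᵢ) = 26.9518 + 16.6467 + 9.8752 + 39.6900 = 93.1637

93.2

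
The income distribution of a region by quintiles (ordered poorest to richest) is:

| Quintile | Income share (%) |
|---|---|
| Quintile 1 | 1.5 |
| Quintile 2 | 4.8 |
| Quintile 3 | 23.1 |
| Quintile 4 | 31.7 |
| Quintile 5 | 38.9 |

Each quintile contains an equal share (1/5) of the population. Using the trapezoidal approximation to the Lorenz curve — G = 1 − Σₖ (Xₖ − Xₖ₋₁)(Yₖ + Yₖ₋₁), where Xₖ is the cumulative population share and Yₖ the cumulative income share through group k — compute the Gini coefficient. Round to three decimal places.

Cumulative income shares Yₖ: 0.0150, 0.0630, 0.2940, 0.6110, 1.0000
Σ (Xₖ−Xₖ₋₁)(Yₖ+Yₖ₋₁) = (1/5)(0.0150+0.0000) + (1/5)(0.0630+0.0150) + (1/5)(0.2940+0.0630) + (1/5)(0.6110+0.2940) + (1/5)(1.0000+0.6110)
  = 0.0030 + 0.0156 + 0.0714 + 0.1810 + 0.3222 = 0.5932
G = 1 − 0.5932 = 0.4068

0.407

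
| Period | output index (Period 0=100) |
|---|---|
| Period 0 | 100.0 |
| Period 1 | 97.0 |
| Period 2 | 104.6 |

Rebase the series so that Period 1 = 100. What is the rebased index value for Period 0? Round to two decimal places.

103.09

Rebased(Period 0) = 100.0 / 97.0 × 100 = 103.0928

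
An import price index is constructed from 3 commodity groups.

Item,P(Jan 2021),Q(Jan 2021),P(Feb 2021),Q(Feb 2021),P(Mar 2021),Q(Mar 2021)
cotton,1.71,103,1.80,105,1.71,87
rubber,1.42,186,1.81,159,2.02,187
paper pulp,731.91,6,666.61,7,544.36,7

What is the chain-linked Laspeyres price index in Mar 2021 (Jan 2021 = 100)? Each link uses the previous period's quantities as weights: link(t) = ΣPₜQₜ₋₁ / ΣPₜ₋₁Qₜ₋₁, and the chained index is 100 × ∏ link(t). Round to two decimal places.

Link Jan 2021→Feb 2021:
ΣP(Feb 2021)Q(Jan 2021) = 1.80×103 + 1.81×186 + 666.61×6 = 185.4 + 336.66 + 3999.66 = 4521.72
ΣP(Jan 2021)Q(Jan 2021) = 1.71×103 + 1.42×186 + 731.91×6 = 176.13 + 264.12 + 4391.46 = 4831.71
link = 4521.72/4831.71 = 0.935843
Link Feb 2021→Mar 2021:
ΣP(Mar 2021)Q(Feb 2021) = 1.71×105 + 2.02×159 + 544.36×7 = 179.55 + 321.18 + 3810.52 = 4311.25
ΣP(Feb 2021)Q(Feb 2021) = 1.80×105 + 1.81×159 + 666.61×7 = 189 + 287.79 + 4666.27 = 5143.06
link = 4311.25/5143.06 = 0.838266
Chained index = 100 × 0.935843 × 0.838266 = 78.4485

78.45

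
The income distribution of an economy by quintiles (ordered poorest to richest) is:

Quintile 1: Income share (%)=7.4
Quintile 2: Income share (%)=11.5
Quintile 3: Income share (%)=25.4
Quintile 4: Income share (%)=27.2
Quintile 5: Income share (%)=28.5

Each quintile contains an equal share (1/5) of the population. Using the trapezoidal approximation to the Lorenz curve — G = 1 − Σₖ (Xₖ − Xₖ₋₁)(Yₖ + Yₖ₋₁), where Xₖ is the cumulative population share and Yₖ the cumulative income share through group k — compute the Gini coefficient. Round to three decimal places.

Cumulative income shares Yₖ: 0.0740, 0.1890, 0.4430, 0.7150, 1.0000
Σ (Xₖ−Xₖ₋₁)(Yₖ+Yₖ₋₁) = (1/5)(0.0740+0.0000) + (1/5)(0.1890+0.0740) + (1/5)(0.4430+0.1890) + (1/5)(0.7150+0.4430) + (1/5)(1.0000+0.7150)
  = 0.0148 + 0.0526 + 0.1264 + 0.2316 + 0.3430 = 0.7684
G = 1 − 0.7684 = 0.2316

0.232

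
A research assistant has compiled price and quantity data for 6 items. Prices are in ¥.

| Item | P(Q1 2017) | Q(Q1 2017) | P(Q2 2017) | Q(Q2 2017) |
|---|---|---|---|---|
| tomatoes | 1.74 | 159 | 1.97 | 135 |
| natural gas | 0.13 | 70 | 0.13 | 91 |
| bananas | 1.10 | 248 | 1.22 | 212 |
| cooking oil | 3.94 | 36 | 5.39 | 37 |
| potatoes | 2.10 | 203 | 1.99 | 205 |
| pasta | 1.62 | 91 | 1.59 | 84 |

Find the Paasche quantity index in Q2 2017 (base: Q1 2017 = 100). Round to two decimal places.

Paasche quantity index uses current-period prices as weights.
ΣP(Q2 2017)·Q(Q2 2017) = 1.97×135 + 0.13×91 + 1.22×212 + 5.39×37 + 1.99×205 + 1.59×84 = 265.95 + 11.83 + 258.64 + 199.43 + 407.95 + 133.56 = 1277.36
ΣP(Q2 2017)·Q(Q1 2017) = 1.97×159 + 0.13×70 + 1.22×248 + 5.39×36 + 1.99×203 + 1.59×91 = 313.23 + 9.1 + 302.56 + 194.04 + 403.97 + 144.69 = 1367.59
Index = 1277.36 / 1367.59 × 100 = 93.4023

93.40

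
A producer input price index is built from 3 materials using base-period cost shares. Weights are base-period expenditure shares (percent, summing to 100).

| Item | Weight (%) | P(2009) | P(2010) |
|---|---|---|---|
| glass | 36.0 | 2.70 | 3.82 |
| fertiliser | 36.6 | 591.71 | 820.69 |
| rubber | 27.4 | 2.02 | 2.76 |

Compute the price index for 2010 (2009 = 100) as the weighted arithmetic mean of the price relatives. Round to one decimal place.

glass: 36.0 × (3.82/2.70) = 36.0 × 1.414815 = 50.9333
fertiliser: 36.6 × (820.69/591.71) = 36.6 × 1.386980 = 50.7635
rubber: 27.4 × (2.76/2.02) = 27.4 × 1.366337 = 37.4376
Index = Σ wᵢ·(p₁ᵢ/p₀ᵢ) = 50.9333 + 50.7635 + 37.4376 = 139.1344

139.1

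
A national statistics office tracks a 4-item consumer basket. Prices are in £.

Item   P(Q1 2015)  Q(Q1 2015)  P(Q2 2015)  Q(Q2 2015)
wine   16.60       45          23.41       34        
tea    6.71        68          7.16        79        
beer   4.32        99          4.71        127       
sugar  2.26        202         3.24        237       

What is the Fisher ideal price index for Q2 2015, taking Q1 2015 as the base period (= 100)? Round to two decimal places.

Laspeyres component (base-period weights):
ΣP(Q2 2015)Q(Q1 2015) = 23.41×45 + 7.16×68 + 4.71×99 + 3.24×202 = 1053.45 + 486.88 + 466.29 + 654.48 = 2661.1
ΣP(Q1 2015)Q(Q1 2015) = 16.60×45 + 6.71×68 + 4.32×99 + 2.26×202 = 747 + 456.28 + 427.68 + 456.52 = 2087.48
L = 2661.1 / 2087.48 × 100 = 127.4791
Paasche component (current-period weights):
ΣP(Q2 2015)Q(Q2 2015) = 23.41×34 + 7.16×79 + 4.71×127 + 3.24×237 = 795.94 + 565.64 + 598.17 + 767.88 = 2727.63
ΣP(Q1 2015)Q(Q2 2015) = 16.60×34 + 6.71×79 + 4.32×127 + 2.26×237 = 564.4 + 530.09 + 548.64 + 535.62 = 2178.75
P = 2727.63 / 2178.75 × 100 = 125.1924
Fisher = √(L × P) = √(127.4791 × 125.1924) = 126.3306

126.33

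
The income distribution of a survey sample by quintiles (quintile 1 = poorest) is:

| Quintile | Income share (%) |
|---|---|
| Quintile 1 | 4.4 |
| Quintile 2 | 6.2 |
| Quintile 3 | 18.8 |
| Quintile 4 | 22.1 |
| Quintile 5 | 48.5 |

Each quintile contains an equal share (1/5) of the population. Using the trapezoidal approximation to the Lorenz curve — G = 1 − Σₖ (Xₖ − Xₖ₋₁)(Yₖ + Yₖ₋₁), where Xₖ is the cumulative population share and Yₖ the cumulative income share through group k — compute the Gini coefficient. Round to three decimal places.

Cumulative income shares Yₖ: 0.0440, 0.1060, 0.2940, 0.5150, 1.0000
Σ (Xₖ−Xₖ₋₁)(Yₖ+Yₖ₋₁) = (1/5)(0.0440+0.0000) + (1/5)(0.1060+0.0440) + (1/5)(0.2940+0.1060) + (1/5)(0.5150+0.2940) + (1/5)(1.0000+0.5150)
  = 0.0088 + 0.0300 + 0.0800 + 0.1618 + 0.3030 = 0.5836
G = 1 − 0.5836 = 0.4164

0.416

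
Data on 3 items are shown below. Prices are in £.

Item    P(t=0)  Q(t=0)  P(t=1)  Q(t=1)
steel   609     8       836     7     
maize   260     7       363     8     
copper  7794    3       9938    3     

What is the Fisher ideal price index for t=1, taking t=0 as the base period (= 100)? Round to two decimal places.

Laspeyres component (base-period weights):
ΣP(t=1)Q(t=0) = 836×8 + 363×7 + 9938×3 = 6688 + 2541 + 29814 = 39043
ΣP(t=0)Q(t=0) = 609×8 + 260×7 + 7794×3 = 4872 + 1820 + 23382 = 30074
L = 39043 / 30074 × 100 = 129.8231
Paasche component (current-period weights):
ΣP(t=1)Q(t=1) = 836×7 + 363×8 + 9938×3 = 5852 + 2904 + 29814 = 38570
ΣP(t=0)Q(t=1) = 609×7 + 260×8 + 7794×3 = 4263 + 2080 + 23382 = 29725
P = 38570 / 29725 × 100 = 129.7561
Fisher = √(L × P) = √(129.8231 × 129.7561) = 129.7896

129.79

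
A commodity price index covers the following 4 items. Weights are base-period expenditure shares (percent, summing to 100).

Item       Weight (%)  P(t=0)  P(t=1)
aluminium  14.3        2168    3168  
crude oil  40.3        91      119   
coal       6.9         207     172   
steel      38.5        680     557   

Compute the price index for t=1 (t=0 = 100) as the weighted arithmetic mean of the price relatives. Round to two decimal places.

110.87

aluminium: 14.3 × (3168/2168) = 14.3 × 1.461255 = 20.8959
crude oil: 40.3 × (119/91) = 40.3 × 1.307692 = 52.7000
coal: 6.9 × (172/207) = 6.9 × 0.830918 = 5.7333
steel: 38.5 × (557/680) = 38.5 × 0.819118 = 31.5360
Index = Σ wᵢ·(p₁ᵢ/p₀ᵢ) = 20.8959 + 52.7000 + 5.7333 + 31.5360 = 110.8653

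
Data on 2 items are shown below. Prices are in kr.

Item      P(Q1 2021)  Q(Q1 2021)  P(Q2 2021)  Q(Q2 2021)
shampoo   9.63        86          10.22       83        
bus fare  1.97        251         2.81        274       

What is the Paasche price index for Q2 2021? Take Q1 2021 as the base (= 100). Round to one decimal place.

120.8

Paasche price index uses current-period quantities as weights.
ΣP(Q2 2021)·Q(Q2 2021) = 10.22×83 + 2.81×274 = 848.26 + 769.94 = 1618.2
ΣP(Q1 2021)·Q(Q2 2021) = 9.63×83 + 1.97×274 = 799.29 + 539.78 = 1339.07
Index = 1618.2 / 1339.07 × 100 = 120.8451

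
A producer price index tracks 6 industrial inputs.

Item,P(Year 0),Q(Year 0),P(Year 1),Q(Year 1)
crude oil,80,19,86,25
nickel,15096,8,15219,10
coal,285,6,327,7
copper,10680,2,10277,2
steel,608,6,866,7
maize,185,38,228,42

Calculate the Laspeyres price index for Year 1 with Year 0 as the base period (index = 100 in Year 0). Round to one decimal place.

102.4

Laspeyres price index uses base-period quantities as weights.
ΣP(Year 1)·Q(Year 0) = 86×19 + 15219×8 + 327×6 + 10277×2 + 866×6 + 228×38 = 1634 + 121752 + 1962 + 20554 + 5196 + 8664 = 159762
ΣP(Year 0)·Q(Year 0) = 80×19 + 15096×8 + 285×6 + 10680×2 + 608×6 + 185×38 = 1520 + 120768 + 1710 + 21360 + 3648 + 7030 = 156036
Index = 159762 / 156036 × 100 = 102.3879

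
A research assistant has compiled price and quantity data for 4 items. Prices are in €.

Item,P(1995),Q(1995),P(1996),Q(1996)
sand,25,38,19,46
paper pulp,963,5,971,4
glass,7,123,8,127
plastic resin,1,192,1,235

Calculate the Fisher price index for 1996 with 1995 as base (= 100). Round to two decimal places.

Laspeyres component (base-period weights):
ΣP(1996)Q(1995) = 19×38 + 971×5 + 8×123 + 1×192 = 722 + 4855 + 984 + 192 = 6753
ΣP(1995)Q(1995) = 25×38 + 963×5 + 7×123 + 1×192 = 950 + 4815 + 861 + 192 = 6818
L = 6753 / 6818 × 100 = 99.0466
Paasche component (current-period weights):
ΣP(1996)Q(1996) = 19×46 + 971×4 + 8×127 + 1×235 = 874 + 3884 + 1016 + 235 = 6009
ΣP(1995)Q(1996) = 25×46 + 963×4 + 7×127 + 1×235 = 1150 + 3852 + 889 + 235 = 6126
P = 6009 / 6126 × 100 = 98.0901
Fisher = √(L × P) = √(99.0466 × 98.0901) = 98.5672

98.57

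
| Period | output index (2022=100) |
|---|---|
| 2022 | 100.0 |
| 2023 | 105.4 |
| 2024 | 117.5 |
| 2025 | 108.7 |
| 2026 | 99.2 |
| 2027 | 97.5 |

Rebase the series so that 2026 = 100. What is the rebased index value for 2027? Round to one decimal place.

98.3

Rebased(2027) = 97.5 / 99.2 × 100 = 98.2863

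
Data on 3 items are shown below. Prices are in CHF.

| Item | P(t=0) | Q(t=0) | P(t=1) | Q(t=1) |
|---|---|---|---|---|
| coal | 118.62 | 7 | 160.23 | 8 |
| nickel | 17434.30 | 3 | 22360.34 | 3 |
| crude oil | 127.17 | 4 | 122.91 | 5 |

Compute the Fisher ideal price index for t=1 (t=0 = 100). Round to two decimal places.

Laspeyres component (base-period weights):
ΣP(t=1)Q(t=0) = 160.23×7 + 22360.34×3 + 122.91×4 = 1121.61 + 67081.02 + 491.64 = 68694.27
ΣP(t=0)Q(t=0) = 118.62×7 + 17434.30×3 + 127.17×4 = 830.34 + 52302.9 + 508.68 = 53641.92
L = 68694.27 / 53641.92 × 100 = 128.0608
Paasche component (current-period weights):
ΣP(t=1)Q(t=1) = 160.23×8 + 22360.34×3 + 122.91×5 = 1281.84 + 67081.02 + 614.55 = 68977.41
ΣP(t=0)Q(t=1) = 118.62×8 + 17434.30×3 + 127.17×5 = 948.96 + 52302.9 + 635.85 = 53887.71
P = 68977.41 / 53887.71 × 100 = 128.0021
Fisher = √(L × P) = √(128.0608 × 128.0021) = 128.0315

128.03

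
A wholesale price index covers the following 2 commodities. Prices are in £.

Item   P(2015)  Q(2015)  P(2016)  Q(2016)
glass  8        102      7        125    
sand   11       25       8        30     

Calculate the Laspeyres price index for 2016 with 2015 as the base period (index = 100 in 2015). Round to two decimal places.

Laspeyres price index uses base-period quantities as weights.
ΣP(2016)·Q(2015) = 7×102 + 8×25 = 714 + 200 = 914
ΣP(2015)·Q(2015) = 8×102 + 11×25 = 816 + 275 = 1091
Index = 914 / 1091 × 100 = 83.7764

83.78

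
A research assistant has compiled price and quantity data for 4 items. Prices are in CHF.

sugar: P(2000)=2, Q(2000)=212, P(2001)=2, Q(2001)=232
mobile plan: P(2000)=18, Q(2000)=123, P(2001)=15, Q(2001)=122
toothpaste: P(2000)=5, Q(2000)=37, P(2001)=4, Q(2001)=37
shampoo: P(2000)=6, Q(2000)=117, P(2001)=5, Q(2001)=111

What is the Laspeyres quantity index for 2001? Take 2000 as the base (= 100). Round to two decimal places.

99.60

Laspeyres quantity index uses base-period prices as weights.
ΣP(2000)·Q(2001) = 2×232 + 18×122 + 5×37 + 6×111 = 464 + 2196 + 185 + 666 = 3511
ΣP(2000)·Q(2000) = 2×212 + 18×123 + 5×37 + 6×117 = 424 + 2214 + 185 + 702 = 3525
Index = 3511 / 3525 × 100 = 99.6028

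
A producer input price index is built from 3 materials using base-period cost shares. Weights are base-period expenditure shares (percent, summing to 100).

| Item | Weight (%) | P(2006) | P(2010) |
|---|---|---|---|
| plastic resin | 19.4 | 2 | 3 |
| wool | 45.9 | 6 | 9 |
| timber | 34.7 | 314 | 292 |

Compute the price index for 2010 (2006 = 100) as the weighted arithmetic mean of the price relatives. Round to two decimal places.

130.22

plastic resin: 19.4 × (3/2) = 19.4 × 1.500000 = 29.1000
wool: 45.9 × (9/6) = 45.9 × 1.500000 = 68.8500
timber: 34.7 × (292/314) = 34.7 × 0.929936 = 32.2688
Index = Σ wᵢ·(p₁ᵢ/p₀ᵢ) = 29.1000 + 68.8500 + 32.2688 = 130.2188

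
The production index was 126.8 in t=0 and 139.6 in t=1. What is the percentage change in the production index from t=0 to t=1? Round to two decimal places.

Change = (139.6 − 126.8) / 126.8 × 100
       = 12.8 / 126.8 × 100 = 10.0946%

10.09%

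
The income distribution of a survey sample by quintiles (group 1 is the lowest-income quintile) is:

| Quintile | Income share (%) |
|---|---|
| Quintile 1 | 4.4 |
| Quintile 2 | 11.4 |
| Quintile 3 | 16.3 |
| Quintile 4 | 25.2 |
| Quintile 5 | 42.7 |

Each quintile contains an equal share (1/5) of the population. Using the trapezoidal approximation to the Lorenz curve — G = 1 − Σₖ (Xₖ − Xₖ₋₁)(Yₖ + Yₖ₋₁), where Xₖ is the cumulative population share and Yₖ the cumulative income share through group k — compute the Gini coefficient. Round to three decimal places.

0.362

Cumulative income shares Yₖ: 0.0440, 0.1580, 0.3210, 0.5730, 1.0000
Σ (Xₖ−Xₖ₋₁)(Yₖ+Yₖ₋₁) = (1/5)(0.0440+0.0000) + (1/5)(0.1580+0.0440) + (1/5)(0.3210+0.1580) + (1/5)(0.5730+0.3210) + (1/5)(1.0000+0.5730)
  = 0.0088 + 0.0404 + 0.0958 + 0.1788 + 0.3146 = 0.6384
G = 1 − 0.6384 = 0.3616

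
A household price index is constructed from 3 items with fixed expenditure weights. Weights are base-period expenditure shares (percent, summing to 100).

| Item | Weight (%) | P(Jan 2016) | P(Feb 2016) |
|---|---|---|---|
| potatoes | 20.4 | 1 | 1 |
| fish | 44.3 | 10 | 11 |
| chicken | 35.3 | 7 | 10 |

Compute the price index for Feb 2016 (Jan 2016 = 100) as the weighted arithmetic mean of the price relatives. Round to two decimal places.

potatoes: 20.4 × (1/1) = 20.4 × 1.000000 = 20.4000
fish: 44.3 × (11/10) = 44.3 × 1.100000 = 48.7300
chicken: 35.3 × (10/7) = 35.3 × 1.428571 = 50.4286
Index = Σ wᵢ·(p₁ᵢ/p₀ᵢ) = 20.4000 + 48.7300 + 50.4286 = 119.5586

119.56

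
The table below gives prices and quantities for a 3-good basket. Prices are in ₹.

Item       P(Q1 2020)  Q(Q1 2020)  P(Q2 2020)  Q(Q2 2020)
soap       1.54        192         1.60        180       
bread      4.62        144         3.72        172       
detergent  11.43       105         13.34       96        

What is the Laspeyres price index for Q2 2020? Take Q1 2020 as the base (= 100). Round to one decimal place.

103.8

Laspeyres price index uses base-period quantities as weights.
ΣP(Q2 2020)·Q(Q1 2020) = 1.60×192 + 3.72×144 + 13.34×105 = 307.2 + 535.68 + 1400.7 = 2243.58
ΣP(Q1 2020)·Q(Q1 2020) = 1.54×192 + 4.62×144 + 11.43×105 = 295.68 + 665.28 + 1200.15 = 2161.11
Index = 2243.58 / 2161.11 × 100 = 103.8161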